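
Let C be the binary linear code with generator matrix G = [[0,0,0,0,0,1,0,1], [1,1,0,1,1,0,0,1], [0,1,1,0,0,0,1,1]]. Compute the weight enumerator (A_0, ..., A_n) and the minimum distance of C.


Weight distribution: A_0 = 1, A_2 = 1, A_4 = 2, A_5 = 3, A_7 = 1. Minimum distance d = 2.

Enumerate all 2^3 = 8 messages m ∈ F_2^3.
For each, compute codeword c = mG in F_2^8, then tally its weight.
  m = 000 → c = 00000000, weight = 0.
  m = 100 → c = 00000101, weight = 2.
  m = 010 → c = 11011001, weight = 5.
  m = 110 → c = 11011100, weight = 5.
  m = 001 → c = 01100011, weight = 4.
  m = 101 → c = 01100110, weight = 4.
  m = 011 → c = 10111010, weight = 5.
  m = 111 → c = 10111111, weight = 7.
Tally weights:
  weight 0: 1 codewords.
  weight 2: 1 codewords.
  weight 4: 2 codewords.
  weight 5: 3 codewords.
  weight 7: 1 codewords.
Minimum distance d = smallest w > 0 with A_w > 0 = 2.
Sanity: Σ A_w = 8 = 2^3 = 8 ✓.


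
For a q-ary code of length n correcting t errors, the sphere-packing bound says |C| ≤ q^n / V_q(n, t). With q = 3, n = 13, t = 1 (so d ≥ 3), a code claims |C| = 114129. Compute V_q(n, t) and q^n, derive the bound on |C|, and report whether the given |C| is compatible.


V_q(n, t) = 27, q^n = 1594323, Hamming bound = 59049, |C| = 114129 > bound (violated).

Step 1: Compute V_q(n, t) = Σ_{j=0}^1 C(n, j) (q−1)^j.
  j = 0: C(13,0)·(2)^0 = 1·1 = 1.
  j = 1: C(13,1)·(2)^1 = 13·2 = 26.
  V_q(n, t) = 1 + 26 = 27.
Step 2: q^n = 3^13 = 1594323.
Step 3: Hamming bound ⌊q^n / V_q(n,t)⌋ = ⌊1594323/27⌋ = 59049.
Step 4: Compare |C| = 114129 to 59049: violated.
The claimed |C| lies above the Hamming bound, so no 3-ary code of length 13 with d ≥ 3 can have 114129 codewords.


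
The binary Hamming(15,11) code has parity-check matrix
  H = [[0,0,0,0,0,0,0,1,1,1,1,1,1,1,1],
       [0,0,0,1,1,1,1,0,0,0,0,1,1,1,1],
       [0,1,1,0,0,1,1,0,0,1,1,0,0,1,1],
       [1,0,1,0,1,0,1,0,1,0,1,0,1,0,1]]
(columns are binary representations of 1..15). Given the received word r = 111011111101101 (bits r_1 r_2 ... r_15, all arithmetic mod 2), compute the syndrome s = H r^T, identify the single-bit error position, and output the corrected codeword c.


s = (0, 0, 0, 1)^T, error position = 1, corrected codeword c = 011011111101101

Compute s = H r^T mod 2 one row at a time:
  s_1 = 1 + 1 + 1 + 0 + 1 + 1 + 0 + 1 = 6 ≡ 0 (mod 2).
  s_2 = 0 + 1 + 1 + 1 + 1 + 1 + 0 + 1 = 6 ≡ 0 (mod 2).
  s_3 = 1 + 1 + 1 + 1 + 1 + 0 + 0 + 1 = 6 ≡ 0 (mod 2).
  s_4 = 1 + 1 + 1 + 1 + 1 + 0 + 1 + 1 = 7 ≡ 1 (mod 2).
s = (0, 0, 0, 1)^T — this equals column 1 of H (binary 0001), so error is at position 1.
Correct: flip bit 1 of r = 111011111101101 to get c = 011011111101101.


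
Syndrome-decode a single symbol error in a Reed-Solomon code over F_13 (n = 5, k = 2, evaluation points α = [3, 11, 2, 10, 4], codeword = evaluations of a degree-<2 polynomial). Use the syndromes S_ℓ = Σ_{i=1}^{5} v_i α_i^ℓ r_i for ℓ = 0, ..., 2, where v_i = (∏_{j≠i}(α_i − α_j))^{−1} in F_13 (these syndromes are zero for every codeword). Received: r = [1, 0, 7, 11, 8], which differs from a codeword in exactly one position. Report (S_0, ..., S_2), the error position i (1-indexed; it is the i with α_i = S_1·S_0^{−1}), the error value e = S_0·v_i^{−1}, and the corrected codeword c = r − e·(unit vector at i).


S = (6, 1, 11), error at position 2, error magnitude e = 8, c = [1, 5, 7, 11, 8].

Step 1: column multipliers v_i = (∏_{j≠i}(α_i − α_j))^{−1} mod 13.
  i = 1 (α = 3): (3−11)(3−2)(3−10)(3−4) = (−8)·1·(−7)·(−1) = −56 ≡ 9, so v_1 = 9^{−1} = 3 (mod 13).
  i = 2 (α = 11): (11−3)(11−2)(11−10)(11−4) = 8·9·1·7 = 504 ≡ 10, so v_2 = 10^{−1} = 4 (mod 13).
  i = 3 (α = 2): (2−3)(2−11)(2−10)(2−4) = (−1)·(−9)·(−8)·(−2) = 144 ≡ 1, so v_3 = 1^{−1} = 1 (mod 13).
  i = 4 (α = 10): (10−3)(10−11)(10−2)(10−4) = 7·(−1)·8·6 = −336 ≡ 2, so v_4 = 2^{−1} = 7 (mod 13).
  i = 5 (α = 4): (4−3)(4−11)(4−2)(4−10) = 1·(−7)·2·(−6) = 84 ≡ 6, so v_5 = 6^{−1} = 11 (mod 13).
  v = [3, 4, 1, 7, 11].
Step 2: syndromes of r = [1, 0, 7, 11, 8] (all sums mod 13).
  S_0 = Σ v_i r_i = 3·1 + 4·0 + 1·7 + 7·11 + 11·8 = 175 ≡ 6.
  S_1 = Σ v_i α_i r_i = 3·3·1 + 4·11·0 + 1·2·7 + 7·10·11 + 11·4·8 = 1145 ≡ 1.
  α_i^2 mod 13 = [9, 4, 4, 9, 3].
  S_2 = Σ v_i α_i^2 r_i = 3·9·1 + 4·4·0 + 1·4·7 + 7·9·11 + 11·3·8 = 1012 ≡ 11.
  S = (6, 1, 11) ≠ 0, so r is not a codeword (an error is present).
Step 3: locate the error. For a single error e at position i, S_ℓ = v_i·e·α_i^ℓ, so α_err = S_1/S_0.
  S_0^{−1} = 6^{−1} = 11 (mod 13), so α_err = 1·11 = 11 ≡ 11 = α_2. Error position i = 2.
  Consistency check: S_2/S_1 = 11·1 = 11 ≡ 11 = α_err ✓ (single-error assumption holds).
Step 4: error magnitude e = S_0/v_2 = S_0·∏_{j≠2}(α_2 − α_j) = 6·10 = 60 ≡ 8 (mod 13).
Step 5: correct position 2: c_2 = r_2 − e = 0 − 8 ≡ 5 (mod 13). Hence c = [1, 5, 7, 11, 8].
  Check: interpolating c through the α_i gives m(x) = 6 + 7·x (degree < 2) with m(α_i) = c_i for every i, so c is indeed a codeword.


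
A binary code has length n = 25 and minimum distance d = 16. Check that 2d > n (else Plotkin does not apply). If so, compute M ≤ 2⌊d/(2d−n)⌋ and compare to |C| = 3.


Plotkin bound M ≤ 4; given |C| = 3 ≤ bound (satisfied).

Check applicability: 2d = 32, n = 25.
2d − n = 7 > 0, so Plotkin applies.
Compute d/(2d−n) = 16/7 ≈ 2.2857.
⌊d/(2d−n)⌋ = 2.
Plotkin bound: M ≤ 2·2 = 4.
Given |C| = 3, check: satisfied.
This |C| is below the Plotkin bound.


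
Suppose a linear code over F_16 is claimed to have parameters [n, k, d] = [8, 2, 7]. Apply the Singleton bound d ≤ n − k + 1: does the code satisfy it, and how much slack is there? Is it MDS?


Singleton RHS = n − k + 1 = 7, slack = 0, bound satisfied, MDS.

Singleton bound: d ≤ n − k + 1.
Here n = 8, k = 2, so n − k + 1 = 7.
Given d = 7, check d ≤ 7: YES.
Slack = (n − k + 1) − d = 0.
The code is MDS (slack = 0).
Description: the claimed parameters are [8, 2, 7]_16; such a code would be MDS (meets Singleton bound).


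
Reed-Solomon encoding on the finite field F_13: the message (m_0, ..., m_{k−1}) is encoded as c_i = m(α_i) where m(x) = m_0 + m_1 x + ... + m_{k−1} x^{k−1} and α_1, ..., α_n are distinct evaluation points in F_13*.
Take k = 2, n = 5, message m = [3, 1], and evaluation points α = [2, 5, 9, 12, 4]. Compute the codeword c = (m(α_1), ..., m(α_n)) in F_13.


c = [5, 8, 12, 2, 7]

Message polynomial: m(x) = 3 + 1·x (mod 13).
For each evaluation point α_i, compute m(α_i) mod 13:
  α_1 = 2: Horner steps 1 → 5, so m(2) = 5.
  α_2 = 5: Horner steps 1 → 8, so m(5) = 8.
  α_3 = 9: Horner steps 1 → 12, so m(9) = 12.
  α_4 = 12: Horner steps 1 → 2, so m(12) = 2.
  α_5 = 4: Horner steps 1 → 7, so m(4) = 7.
Codeword c = [5, 8, 12, 2, 7] ∈ F_13^5.


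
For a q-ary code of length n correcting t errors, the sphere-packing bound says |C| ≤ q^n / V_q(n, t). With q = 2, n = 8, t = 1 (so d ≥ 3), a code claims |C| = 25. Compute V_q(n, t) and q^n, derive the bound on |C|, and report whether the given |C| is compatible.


V_q(n, t) = 9, q^n = 256, Hamming bound = 28, |C| = 25 ≤ bound (satisfied).

Step 1: Compute V_q(n, t) = Σ_{j=0}^1 C(n, j) (q−1)^j.
  j = 0: C(8,0)·(1)^0 = 1·1 = 1.
  j = 1: C(8,1)·(1)^1 = 8·1 = 8.
  V_q(n, t) = 1 + 8 = 9.
Step 2: q^n = 2^8 = 256.
Step 3: Hamming bound ⌊q^n / V_q(n,t)⌋ = ⌊256/9⌋ = 28.
Step 4: Compare |C| = 25 to 28: satisfied.
The claimed |C| lies below the Hamming bound.


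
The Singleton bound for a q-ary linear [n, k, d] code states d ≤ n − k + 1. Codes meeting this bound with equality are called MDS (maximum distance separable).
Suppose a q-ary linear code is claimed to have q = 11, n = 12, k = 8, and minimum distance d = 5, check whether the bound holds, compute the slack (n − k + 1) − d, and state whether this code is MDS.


Singleton RHS = n − k + 1 = 5, slack = 0, bound satisfied, MDS.

Singleton bound: d ≤ n − k + 1.
Here n = 12, k = 8, so n − k + 1 = 5.
Given d = 5, check d ≤ 5: YES.
Slack = (n − k + 1) − d = 0.
The code is MDS (slack = 0).
Description: the claimed parameters are [12, 8, 5]_11; such a code would be MDS (meets Singleton bound).


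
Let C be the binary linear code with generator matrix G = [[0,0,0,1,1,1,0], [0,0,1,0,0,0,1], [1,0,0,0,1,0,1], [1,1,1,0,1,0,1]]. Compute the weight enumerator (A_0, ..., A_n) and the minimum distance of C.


Weight distribution: A_0 = 1, A_2 = 3, A_3 = 4, A_4 = 3, A_5 = 4, A_6 = 1. Minimum distance d = 2.

Enumerate all 2^4 = 16 messages m ∈ F_2^4.
For each, compute codeword c = mG in F_2^7, then tally its weight.
  m = 0000 → c = 0000000, weight = 0.
  m = 1000 → c = 0001110, weight = 3.
  m = 0100 → c = 0010001, weight = 2.
  m = 1100 → c = 0011111, weight = 5.
  m = 0010 → c = 1000101, weight = 3.
  m = 1010 → c = 1001011, weight = 4.
  m = 0110 → c = 1010100, weight = 3.
  m = 1110 → c = 1011010, weight = 4.
  m = 0001 → c = 1110101, weight = 5.
  m = 1001 → c = 1111011, weight = 6.
  m = 0101 → c = 1100100, weight = 3.
  m = 1101 → c = 1101010, weight = 4.
  m = 0011 → c = 0110000, weight = 2.
  m = 1011 → c = 0111110, weight = 5.
  m = 0111 → c = 0100001, weight = 2.
  m = 1111 → c = 0101111, weight = 5.
Tally weights:
  weight 0: 1 codewords.
  weight 2: 3 codewords.
  weight 3: 4 codewords.
  weight 4: 3 codewords.
  weight 5: 4 codewords.
  weight 6: 1 codewords.
Minimum distance d = smallest w > 0 with A_w > 0 = 2.
Sanity: Σ A_w = 16 = 2^4 = 16 ✓.


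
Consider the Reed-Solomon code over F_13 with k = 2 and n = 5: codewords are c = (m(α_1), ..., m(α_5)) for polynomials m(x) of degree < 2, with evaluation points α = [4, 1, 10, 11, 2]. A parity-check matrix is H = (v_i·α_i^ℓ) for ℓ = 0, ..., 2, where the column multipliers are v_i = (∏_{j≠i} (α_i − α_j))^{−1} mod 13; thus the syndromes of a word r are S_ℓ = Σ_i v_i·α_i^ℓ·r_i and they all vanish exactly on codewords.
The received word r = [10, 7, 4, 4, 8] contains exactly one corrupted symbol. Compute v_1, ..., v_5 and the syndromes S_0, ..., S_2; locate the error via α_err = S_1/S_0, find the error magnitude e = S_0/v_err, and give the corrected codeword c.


S = (4, 1, 10), error at position 3, error magnitude e = 1, c = [10, 7, 3, 4, 8].

Step 1: column multipliers v_i = (∏_{j≠i}(α_i − α_j))^{−1} mod 13.
  i = 1 (α = 4): (4−1)(4−10)(4−11)(4−2) = 3·(−6)·(−7)·2 = 252 ≡ 5, so v_1 = 5^{−1} = 8 (mod 13).
  i = 2 (α = 1): (1−4)(1−10)(1−11)(1−2) = (−3)·(−9)·(−10)·(−1) = 270 ≡ 10, so v_2 = 10^{−1} = 4 (mod 13).
  i = 3 (α = 10): (10−4)(10−1)(10−11)(10−2) = 6·9·(−1)·8 = −432 ≡ 10, so v_3 = 10^{−1} = 4 (mod 13).
  i = 4 (α = 11): (11−4)(11−1)(11−10)(11−2) = 7·10·1·9 = 630 ≡ 6, so v_4 = 6^{−1} = 11 (mod 13).
  i = 5 (α = 2): (2−4)(2−1)(2−10)(2−11) = (−2)·1·(−8)·(−9) = −144 ≡ 12, so v_5 = 12^{−1} = 12 (mod 13).
  v = [8, 4, 4, 11, 12].
Step 2: syndromes of r = [10, 7, 4, 4, 8] (all sums mod 13).
  S_0 = Σ v_i r_i = 8·10 + 4·7 + 4·4 + 11·4 + 12·8 = 264 ≡ 4.
  S_1 = Σ v_i α_i r_i = 8·4·10 + 4·1·7 + 4·10·4 + 11·11·4 + 12·2·8 = 1184 ≡ 1.
  α_i^2 mod 13 = [3, 1, 9, 4, 4].
  S_2 = Σ v_i α_i^2 r_i = 8·3·10 + 4·1·7 + 4·9·4 + 11·4·4 + 12·4·8 = 972 ≡ 10.
  S = (4, 1, 10) ≠ 0, so r is not a codeword (an error is present).
Step 3: locate the error. For a single error e at position i, S_ℓ = v_i·e·α_i^ℓ, so α_err = S_1/S_0.
  S_0^{−1} = 4^{−1} = 10 (mod 13), so α_err = 1·10 = 10 ≡ 10 = α_3. Error position i = 3.
  Consistency check: S_2/S_1 = 10·1 = 10 ≡ 10 = α_err ✓ (single-error assumption holds).
Step 4: error magnitude e = S_0/v_3 = S_0·∏_{j≠3}(α_3 − α_j) = 4·10 = 40 ≡ 1 (mod 13).
Step 5: correct position 3: c_3 = r_3 − e = 4 − 1 ≡ 3 (mod 13). Hence c = [10, 7, 3, 4, 8].
  Check: interpolating c through the α_i gives m(x) = 6 + 1·x (degree < 2) with m(α_i) = c_i for every i, so c is indeed a codeword.


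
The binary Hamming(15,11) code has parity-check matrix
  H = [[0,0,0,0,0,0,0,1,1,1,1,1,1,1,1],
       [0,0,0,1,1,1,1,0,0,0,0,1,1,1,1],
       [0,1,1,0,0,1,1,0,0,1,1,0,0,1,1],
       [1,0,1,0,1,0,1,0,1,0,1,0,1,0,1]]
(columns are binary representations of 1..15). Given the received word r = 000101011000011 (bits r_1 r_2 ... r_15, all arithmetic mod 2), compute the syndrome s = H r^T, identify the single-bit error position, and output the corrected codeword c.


s = (0, 0, 1, 0)^T, error position = 2, corrected codeword c = 010101011000011

Compute s = H r^T mod 2 one row at a time:
  s_1 = 1 + 1 + 0 + 0 + 0 + 0 + 1 + 1 = 4 ≡ 0 (mod 2).
  s_2 = 1 + 0 + 1 + 0 + 0 + 0 + 1 + 1 = 4 ≡ 0 (mod 2).
  s_3 = 0 + 0 + 1 + 0 + 0 + 0 + 1 + 1 = 3 ≡ 1 (mod 2).
  s_4 = 0 + 0 + 0 + 0 + 1 + 0 + 0 + 1 = 2 ≡ 0 (mod 2).
s = (0, 0, 1, 0)^T — this equals column 2 of H (binary 0010), so error is at position 2.
Correct: flip bit 2 of r = 000101011000011 to get c = 010101011000011.


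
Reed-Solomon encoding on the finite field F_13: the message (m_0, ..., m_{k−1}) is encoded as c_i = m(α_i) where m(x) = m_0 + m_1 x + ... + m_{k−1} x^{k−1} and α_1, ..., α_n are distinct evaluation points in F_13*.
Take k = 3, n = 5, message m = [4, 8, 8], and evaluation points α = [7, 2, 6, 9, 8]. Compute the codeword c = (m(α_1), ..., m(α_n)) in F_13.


c = [10, 0, 2, 9, 8]

Message polynomial: m(x) = 4 + 8·x + 8·x^2 (mod 13).
For each evaluation point α_i, compute m(α_i) mod 13:
  α_1 = 7: Horner steps 8 → 12 → 10, so m(7) = 10.
  α_2 = 2: Horner steps 8 → 11 → 0, so m(2) = 0.
  α_3 = 6: Horner steps 8 → 4 → 2, so m(6) = 2.
  α_4 = 9: Horner steps 8 → 2 → 9, so m(9) = 9.
  α_5 = 8: Horner steps 8 → 7 → 8, so m(8) = 8.
Codeword c = [10, 0, 2, 9, 8] ∈ F_13^5.


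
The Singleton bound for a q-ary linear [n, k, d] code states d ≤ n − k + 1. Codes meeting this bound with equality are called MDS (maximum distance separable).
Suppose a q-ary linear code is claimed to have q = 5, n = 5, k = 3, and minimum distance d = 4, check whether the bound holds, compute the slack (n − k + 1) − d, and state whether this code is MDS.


Singleton RHS = n − k + 1 = 3, slack = -1, bound violated (no such code; not MDS).

Singleton bound: d ≤ n − k + 1.
Here n = 5, k = 3, so n − k + 1 = 3.
Given d = 4, check d ≤ 3: NO.
Slack = (n − k + 1) − d = -1.
The slack is negative: d = 4 exceeds n − k + 1 = 3 by 1, so the Singleton bound is violated and no linear [5, 3, 4]_5 code can exist. In particular it is not MDS (MDS requires d = n − k + 1 exactly).
Description: the claimed parameters are [5, 3, 4]_5; such a code would be impossible (violates the Singleton bound).


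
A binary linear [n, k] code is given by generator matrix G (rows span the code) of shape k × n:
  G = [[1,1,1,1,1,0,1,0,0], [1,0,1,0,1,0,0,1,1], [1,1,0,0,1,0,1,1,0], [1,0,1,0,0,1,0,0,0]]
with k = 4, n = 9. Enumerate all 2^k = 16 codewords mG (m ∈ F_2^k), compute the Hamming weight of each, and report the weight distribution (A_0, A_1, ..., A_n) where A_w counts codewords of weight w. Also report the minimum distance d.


Weight distribution: A_0 = 1, A_3 = 2, A_4 = 4, A_5 = 6, A_6 = 2, A_8 = 1. Minimum distance d = 3.

Enumerate all 2^4 = 16 messages m ∈ F_2^4.
For each, compute codeword c = mG in F_2^9, then tally its weight.
  m = 0000 → c = 000000000, weight = 0.
  m = 1000 → c = 111110100, weight = 6.
  m = 0100 → c = 101010011, weight = 5.
  m = 1100 → c = 010100111, weight = 5.
  m = 0010 → c = 110010110, weight = 5.
  m = 1010 → c = 001100010, weight = 3.
  m = 0110 → c = 011000101, weight = 4.
  m = 1110 → c = 100110001, weight = 4.
  m = 0001 → c = 101001000, weight = 3.
  m = 1001 → c = 010111100, weight = 5.
  m = 0101 → c = 000011011, weight = 4.
  m = 1101 → c = 111101111, weight = 8.
  m = 0011 → c = 011011110, weight = 6.
  m = 1011 → c = 100101010, weight = 4.
  m = 0111 → c = 110001101, weight = 5.
  m = 1111 → c = 001111001, weight = 5.
Tally weights:
  weight 0: 1 codewords.
  weight 3: 2 codewords.
  weight 4: 4 codewords.
  weight 5: 6 codewords.
  weight 6: 2 codewords.
  weight 8: 1 codewords.
Minimum distance d = smallest w > 0 with A_w > 0 = 3.
Sanity: Σ A_w = 16 = 2^4 = 16 ✓.


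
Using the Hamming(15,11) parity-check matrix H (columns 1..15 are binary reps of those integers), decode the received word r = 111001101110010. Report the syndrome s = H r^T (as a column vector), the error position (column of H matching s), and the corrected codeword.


s = (0, 1, 1, 1)^T, error position = 7, corrected codeword c = 111001001110010

Compute s = H r^T mod 2 one row at a time:
  s_1 = 0 + 1 + 1 + 1 + 0 + 0 + 1 + 0 = 4 ≡ 0 (mod 2).
  s_2 = 0 + 0 + 1 + 1 + 0 + 0 + 1 + 0 = 3 ≡ 1 (mod 2).
  s_3 = 1 + 1 + 1 + 1 + 1 + 1 + 1 + 0 = 7 ≡ 1 (mod 2).
  s_4 = 1 + 1 + 0 + 1 + 1 + 1 + 0 + 0 = 5 ≡ 1 (mod 2).
s = (0, 1, 1, 1)^T — this equals column 7 of H (binary 0111), so error is at position 7.
Correct: flip bit 7 of r = 111001101110010 to get c = 111001001110010.


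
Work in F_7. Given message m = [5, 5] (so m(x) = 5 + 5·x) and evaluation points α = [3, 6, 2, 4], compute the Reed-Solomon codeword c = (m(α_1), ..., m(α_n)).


c = [6, 0, 1, 4]

Message polynomial: m(x) = 5 + 5·x (mod 7).
For each evaluation point α_i, compute m(α_i) mod 7:
  α_1 = 3: Horner steps 5 → 6, so m(3) = 6.
  α_2 = 6: Horner steps 5 → 0, so m(6) = 0.
  α_3 = 2: Horner steps 5 → 1, so m(2) = 1.
  α_4 = 4: Horner steps 5 → 4, so m(4) = 4.
Codeword c = [6, 0, 1, 4] ∈ F_7^4.


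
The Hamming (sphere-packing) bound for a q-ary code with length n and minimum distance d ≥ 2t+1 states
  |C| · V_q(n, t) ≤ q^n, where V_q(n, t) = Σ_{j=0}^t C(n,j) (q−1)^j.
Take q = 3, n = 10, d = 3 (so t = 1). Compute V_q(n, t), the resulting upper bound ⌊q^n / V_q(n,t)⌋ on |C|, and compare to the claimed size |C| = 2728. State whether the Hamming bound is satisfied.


V_q(n, t) = 21, q^n = 59049, Hamming bound = 2811, |C| = 2728 ≤ bound (satisfied).

Step 1: Compute V_q(n, t) = Σ_{j=0}^1 C(n, j) (q−1)^j.
  j = 0: C(10,0)·(2)^0 = 1·1 = 1.
  j = 1: C(10,1)·(2)^1 = 10·2 = 20.
  V_q(n, t) = 1 + 20 = 21.
Step 2: q^n = 3^10 = 59049.
Step 3: Hamming bound ⌊q^n / V_q(n,t)⌋ = ⌊59049/21⌋ = 2811.
Step 4: Compare |C| = 2728 to 2811: satisfied.
The claimed |C| lies below the Hamming bound.


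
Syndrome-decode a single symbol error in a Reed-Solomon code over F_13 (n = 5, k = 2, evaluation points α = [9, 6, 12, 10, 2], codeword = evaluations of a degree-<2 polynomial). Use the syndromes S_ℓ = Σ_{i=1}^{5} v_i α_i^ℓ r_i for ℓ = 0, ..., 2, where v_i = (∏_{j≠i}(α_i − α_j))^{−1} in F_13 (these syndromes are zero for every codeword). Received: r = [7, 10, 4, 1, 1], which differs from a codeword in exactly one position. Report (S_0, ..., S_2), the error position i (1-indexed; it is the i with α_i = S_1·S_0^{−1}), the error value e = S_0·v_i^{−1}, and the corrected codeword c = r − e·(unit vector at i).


S = (8, 2, 7), error at position 4, error magnitude e = 8, c = [7, 10, 4, 6, 1].

Step 1: column multipliers v_i = (∏_{j≠i}(α_i − α_j))^{−1} mod 13.
  i = 1 (α = 9): (9−6)(9−12)(9−10)(9−2) = 3·(−3)·(−1)·7 = 63 ≡ 11, so v_1 = 11^{−1} = 6 (mod 13).
  i = 2 (α = 6): (6−9)(6−12)(6−10)(6−2) = (−3)·(−6)·(−4)·4 = −288 ≡ 11, so v_2 = 11^{−1} = 6 (mod 13).
  i = 3 (α = 12): (12−9)(12−6)(12−10)(12−2) = 3·6·2·10 = 360 ≡ 9, so v_3 = 9^{−1} = 3 (mod 13).
  i = 4 (α = 10): (10−9)(10−6)(10−12)(10−2) = 1·4·(−2)·8 = −64 ≡ 1, so v_4 = 1^{−1} = 1 (mod 13).
  i = 5 (α = 2): (2−9)(2−6)(2−12)(2−10) = (−7)·(−4)·(−10)·(−8) = 2240 ≡ 4, so v_5 = 4^{−1} = 10 (mod 13).
  v = [6, 6, 3, 1, 10].
Step 2: syndromes of r = [7, 10, 4, 1, 1] (all sums mod 13).
  S_0 = Σ v_i r_i = 6·7 + 6·10 + 3·4 + 1·1 + 10·1 = 125 ≡ 8.
  S_1 = Σ v_i α_i r_i = 6·9·7 + 6·6·10 + 3·12·4 + 1·10·1 + 10·2·1 = 912 ≡ 2.
  α_i^2 mod 13 = [3, 10, 1, 9, 4].
  S_2 = Σ v_i α_i^2 r_i = 6·3·7 + 6·10·10 + 3·1·4 + 1·9·1 + 10·4·1 = 787 ≡ 7.
  S = (8, 2, 7) ≠ 0, so r is not a codeword (an error is present).
Step 3: locate the error. For a single error e at position i, S_ℓ = v_i·e·α_i^ℓ, so α_err = S_1/S_0.
  S_0^{−1} = 8^{−1} = 5 (mod 13), so α_err = 2·5 = 10 ≡ 10 = α_4. Error position i = 4.
  Consistency check: S_2/S_1 = 7·7 = 49 ≡ 10 = α_err ✓ (single-error assumption holds).
Step 4: error magnitude e = S_0/v_4 = S_0·∏_{j≠4}(α_4 − α_j) = 8·1 = 8 ≡ 8 (mod 13).
Step 5: correct position 4: c_4 = r_4 − e = 1 − 8 ≡ 6 (mod 13). Hence c = [7, 10, 4, 6, 1].
  Check: interpolating c through the α_i gives m(x) = 3 + 12·x (degree < 2) with m(α_i) = c_i for every i, so c is indeed a codeword.


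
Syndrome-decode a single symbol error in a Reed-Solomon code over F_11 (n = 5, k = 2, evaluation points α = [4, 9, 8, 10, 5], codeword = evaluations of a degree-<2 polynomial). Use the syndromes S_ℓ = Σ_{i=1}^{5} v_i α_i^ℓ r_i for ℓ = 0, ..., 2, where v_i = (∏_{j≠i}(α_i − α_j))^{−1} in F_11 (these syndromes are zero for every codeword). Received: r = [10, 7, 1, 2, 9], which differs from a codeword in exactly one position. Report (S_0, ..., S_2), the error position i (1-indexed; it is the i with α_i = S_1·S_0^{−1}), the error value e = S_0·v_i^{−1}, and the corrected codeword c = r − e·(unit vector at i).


S = (8, 7, 2), error at position 5, error magnitude e = 4, c = [10, 7, 1, 2, 5].

Step 1: column multipliers v_i = (∏_{j≠i}(α_i − α_j))^{−1} mod 11.
  i = 1 (α = 4): (4−9)(4−8)(4−10)(4−5) = (−5)·(−4)·(−6)·(−1) = 120 ≡ 10, so v_1 = 10^{−1} = 10 (mod 11).
  i = 2 (α = 9): (9−4)(9−8)(9−10)(9−5) = 5·1·(−1)·4 = −20 ≡ 2, so v_2 = 2^{−1} = 6 (mod 11).
  i = 3 (α = 8): (8−4)(8−9)(8−10)(8−5) = 4·(−1)·(−2)·3 = 24 ≡ 2, so v_3 = 2^{−1} = 6 (mod 11).
  i = 4 (α = 10): (10−4)(10−9)(10−8)(10−5) = 6·1·2·5 = 60 ≡ 5, so v_4 = 5^{−1} = 9 (mod 11).
  i = 5 (α = 5): (5−4)(5−9)(5−8)(5−10) = 1·(−4)·(−3)·(−5) = −60 ≡ 6, so v_5 = 6^{−1} = 2 (mod 11).
  v = [10, 6, 6, 9, 2].
Step 2: syndromes of r = [10, 7, 1, 2, 9] (all sums mod 11).
  S_0 = Σ v_i r_i = 10·10 + 6·7 + 6·1 + 9·2 + 2·9 = 184 ≡ 8.
  S_1 = Σ v_i α_i r_i = 10·4·10 + 6·9·7 + 6·8·1 + 9·10·2 + 2·5·9 = 1096 ≡ 7.
  α_i^2 mod 11 = [5, 4, 9, 1, 3].
  S_2 = Σ v_i α_i^2 r_i = 10·5·10 + 6·4·7 + 6·9·1 + 9·1·2 + 2·3·9 = 794 ≡ 2.
  S = (8, 7, 2) ≠ 0, so r is not a codeword (an error is present).
Step 3: locate the error. For a single error e at position i, S_ℓ = v_i·e·α_i^ℓ, so α_err = S_1/S_0.
  S_0^{−1} = 8^{−1} = 7 (mod 11), so α_err = 7·7 = 49 ≡ 5 = α_5. Error position i = 5.
  Consistency check: S_2/S_1 = 2·8 = 16 ≡ 5 = α_err ✓ (single-error assumption holds).
Step 4: error magnitude e = S_0/v_5 = S_0·∏_{j≠5}(α_5 − α_j) = 8·6 = 48 ≡ 4 (mod 11).
Step 5: correct position 5: c_5 = r_5 − e = 9 − 4 ≡ 5 (mod 11). Hence c = [10, 7, 1, 2, 5].
  Check: interpolating c through the α_i gives m(x) = 8 + 6·x (degree < 2) with m(α_i) = c_i for every i, so c is indeed a codeword.


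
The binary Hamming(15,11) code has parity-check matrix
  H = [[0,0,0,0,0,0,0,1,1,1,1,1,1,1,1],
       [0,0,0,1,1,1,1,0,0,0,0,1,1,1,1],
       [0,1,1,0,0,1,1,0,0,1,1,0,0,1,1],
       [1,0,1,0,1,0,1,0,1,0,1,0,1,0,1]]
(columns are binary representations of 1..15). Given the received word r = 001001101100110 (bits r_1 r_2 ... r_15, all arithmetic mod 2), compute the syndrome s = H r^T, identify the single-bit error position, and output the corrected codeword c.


s = (0, 0, 1, 0)^T, error position = 2, corrected codeword c = 011001101100110

Compute s = H r^T mod 2 one row at a time:
  s_1 = 0 + 1 + 1 + 0 + 0 + 1 + 1 + 0 = 4 ≡ 0 (mod 2).
  s_2 = 0 + 0 + 1 + 1 + 0 + 1 + 1 + 0 = 4 ≡ 0 (mod 2).
  s_3 = 0 + 1 + 1 + 1 + 1 + 0 + 1 + 0 = 5 ≡ 1 (mod 2).
  s_4 = 0 + 1 + 0 + 1 + 1 + 0 + 1 + 0 = 4 ≡ 0 (mod 2).
s = (0, 0, 1, 0)^T — this equals column 2 of H (binary 0010), so error is at position 2.
Correct: flip bit 2 of r = 001001101100110 to get c = 011001101100110.


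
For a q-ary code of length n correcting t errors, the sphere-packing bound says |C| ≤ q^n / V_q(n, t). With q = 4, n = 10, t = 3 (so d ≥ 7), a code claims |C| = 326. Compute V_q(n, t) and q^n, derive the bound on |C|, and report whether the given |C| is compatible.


V_q(n, t) = 3676, q^n = 1048576, Hamming bound = 285, |C| = 326 > bound (violated).

Step 1: Compute V_q(n, t) = Σ_{j=0}^3 C(n, j) (q−1)^j.
  j = 0: C(10,0)·(3)^0 = 1·1 = 1.
  j = 1: C(10,1)·(3)^1 = 10·3 = 30.
  j = 2: C(10,2)·(3)^2 = 45·9 = 405.
  j = 3: C(10,3)·(3)^3 = 120·27 = 3240.
  V_q(n, t) = 1 + 30 + 405 + 3240 = 3676.
Step 2: q^n = 4^10 = 1048576.
Step 3: Hamming bound ⌊q^n / V_q(n,t)⌋ = ⌊1048576/3676⌋ = 285.
Step 4: Compare |C| = 326 to 285: violated.
The claimed |C| lies above the Hamming bound, so no 4-ary code of length 10 with d ≥ 7 can have 326 codewords.


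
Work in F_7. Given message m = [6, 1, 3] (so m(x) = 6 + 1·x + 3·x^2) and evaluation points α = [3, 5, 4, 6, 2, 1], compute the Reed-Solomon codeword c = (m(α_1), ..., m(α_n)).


c = [1, 2, 2, 1, 6, 3]

Message polynomial: m(x) = 6 + 1·x + 3·x^2 (mod 7).
For each evaluation point α_i, compute m(α_i) mod 7:
  α_1 = 3: Horner steps 3 → 3 → 1, so m(3) = 1.
  α_2 = 5: Horner steps 3 → 2 → 2, so m(5) = 2.
  α_3 = 4: Horner steps 3 → 6 → 2, so m(4) = 2.
  α_4 = 6: Horner steps 3 → 5 → 1, so m(6) = 1.
  α_5 = 2: Horner steps 3 → 0 → 6, so m(2) = 6.
  α_6 = 1: Horner steps 3 → 4 → 3, so m(1) = 3.
Codeword c = [1, 2, 2, 1, 6, 3] ∈ F_7^6.


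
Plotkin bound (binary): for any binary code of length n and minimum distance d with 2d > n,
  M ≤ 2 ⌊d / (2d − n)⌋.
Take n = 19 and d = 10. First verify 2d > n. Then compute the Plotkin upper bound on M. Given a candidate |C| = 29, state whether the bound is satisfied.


Plotkin bound M ≤ 20; given |C| = 29 > bound (violated).

Check applicability: 2d = 20, n = 19.
2d − n = 1 > 0, so Plotkin applies.
Compute d/(2d−n) = 10/1 ≈ 10.0000.
⌊d/(2d−n)⌋ = 10.
Plotkin bound: M ≤ 2·10 = 20.
Given |C| = 29, check: VIOLATED.
This |C| is above the Plotkin bound, so no binary code with n = 19, d = 10 and 29 codewords exists.


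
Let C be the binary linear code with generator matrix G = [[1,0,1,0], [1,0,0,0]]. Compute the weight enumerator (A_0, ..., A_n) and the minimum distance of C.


Weight distribution: A_0 = 1, A_1 = 2, A_2 = 1. Minimum distance d = 1.

Enumerate all 2^2 = 4 messages m ∈ F_2^2.
For each, compute codeword c = mG in F_2^4, then tally its weight.
  m = 00 → c = 0000, weight = 0.
  m = 10 → c = 1010, weight = 2.
  m = 01 → c = 1000, weight = 1.
  m = 11 → c = 0010, weight = 1.
Tally weights:
  weight 0: 1 codewords.
  weight 1: 2 codewords.
  weight 2: 1 codewords.
Minimum distance d = smallest w > 0 with A_w > 0 = 1.
Sanity: Σ A_w = 4 = 2^2 = 4 ✓.


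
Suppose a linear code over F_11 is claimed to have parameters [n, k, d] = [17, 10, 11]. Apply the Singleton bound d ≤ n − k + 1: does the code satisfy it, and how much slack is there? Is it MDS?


Singleton RHS = n − k + 1 = 8, slack = -3, bound violated (no such code; not MDS).

Singleton bound: d ≤ n − k + 1.
Here n = 17, k = 10, so n − k + 1 = 8.
Given d = 11, check d ≤ 8: NO.
Slack = (n − k + 1) − d = -3.
The slack is negative: d = 11 exceeds n − k + 1 = 8 by 3, so the Singleton bound is violated and no linear [17, 10, 11]_11 code can exist. In particular it is not MDS (MDS requires d = n − k + 1 exactly).
Description: the claimed parameters are [17, 10, 11]_11; such a code would be impossible (violates the Singleton bound).


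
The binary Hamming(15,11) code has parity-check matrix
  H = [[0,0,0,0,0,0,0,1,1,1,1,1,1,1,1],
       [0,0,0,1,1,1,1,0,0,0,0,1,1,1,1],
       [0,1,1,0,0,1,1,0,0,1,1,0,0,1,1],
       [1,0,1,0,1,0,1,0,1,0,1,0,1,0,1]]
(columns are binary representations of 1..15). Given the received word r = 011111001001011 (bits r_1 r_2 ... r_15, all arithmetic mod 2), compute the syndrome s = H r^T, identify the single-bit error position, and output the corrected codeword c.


s = (0, 0, 1, 0)^T, error position = 2, corrected codeword c = 001111001001011

Compute s = H r^T mod 2 one row at a time:
  s_1 = 0 + 1 + 0 + 0 + 1 + 0 + 1 + 1 = 4 ≡ 0 (mod 2).
  s_2 = 1 + 1 + 1 + 0 + 1 + 0 + 1 + 1 = 6 ≡ 0 (mod 2).
  s_3 = 1 + 1 + 1 + 0 + 0 + 0 + 1 + 1 = 5 ≡ 1 (mod 2).
  s_4 = 0 + 1 + 1 + 0 + 1 + 0 + 0 + 1 = 4 ≡ 0 (mod 2).
s = (0, 0, 1, 0)^T — this equals column 2 of H (binary 0010), so error is at position 2.
Correct: flip bit 2 of r = 011111001001011 to get c = 001111001001011.


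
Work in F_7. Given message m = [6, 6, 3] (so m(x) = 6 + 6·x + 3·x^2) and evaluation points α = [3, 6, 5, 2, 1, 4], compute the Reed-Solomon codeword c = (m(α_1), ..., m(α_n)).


c = [2, 3, 6, 2, 1, 1]

Message polynomial: m(x) = 6 + 6·x + 3·x^2 (mod 7).
For each evaluation point α_i, compute m(α_i) mod 7:
  α_1 = 3: Horner steps 3 → 1 → 2, so m(3) = 2.
  α_2 = 6: Horner steps 3 → 3 → 3, so m(6) = 3.
  α_3 = 5: Horner steps 3 → 0 → 6, so m(5) = 6.
  α_4 = 2: Horner steps 3 → 5 → 2, so m(2) = 2.
  α_5 = 1: Horner steps 3 → 2 → 1, so m(1) = 1.
  α_6 = 4: Horner steps 3 → 4 → 1, so m(4) = 1.
Codeword c = [2, 3, 6, 2, 1, 1] ∈ F_7^6.


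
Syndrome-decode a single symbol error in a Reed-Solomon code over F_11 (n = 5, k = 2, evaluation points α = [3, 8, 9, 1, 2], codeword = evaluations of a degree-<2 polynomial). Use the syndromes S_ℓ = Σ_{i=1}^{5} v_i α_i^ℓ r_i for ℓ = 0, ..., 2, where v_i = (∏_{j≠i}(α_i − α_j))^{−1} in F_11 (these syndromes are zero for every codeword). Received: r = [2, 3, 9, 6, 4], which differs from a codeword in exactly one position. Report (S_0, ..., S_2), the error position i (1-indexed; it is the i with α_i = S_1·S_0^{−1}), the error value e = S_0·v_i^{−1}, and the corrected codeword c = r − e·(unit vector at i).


S = (5, 1, 9), error at position 3, error magnitude e = 8, c = [2, 3, 1, 6, 4].

Step 1: column multipliers v_i = (∏_{j≠i}(α_i − α_j))^{−1} mod 11.
  i = 1 (α = 3): (3−8)(3−9)(3−1)(3−2) = (−5)·(−6)·2·1 = 60 ≡ 5, so v_1 = 5^{−1} = 9 (mod 11).
  i = 2 (α = 8): (8−3)(8−9)(8−1)(8−2) = 5·(−1)·7·6 = −210 ≡ 10, so v_2 = 10^{−1} = 10 (mod 11).
  i = 3 (α = 9): (9−3)(9−8)(9−1)(9−2) = 6·1·8·7 = 336 ≡ 6, so v_3 = 6^{−1} = 2 (mod 11).
  i = 4 (α = 1): (1−3)(1−8)(1−9)(1−2) = (−2)·(−7)·(−8)·(−1) = 112 ≡ 2, so v_4 = 2^{−1} = 6 (mod 11).
  i = 5 (α = 2): (2−3)(2−8)(2−9)(2−1) = (−1)·(−6)·(−7)·1 = −42 ≡ 2, so v_5 = 2^{−1} = 6 (mod 11).
  v = [9, 10, 2, 6, 6].
Step 2: syndromes of r = [2, 3, 9, 6, 4] (all sums mod 11).
  S_0 = Σ v_i r_i = 9·2 + 10·3 + 2·9 + 6·6 + 6·4 = 126 ≡ 5.
  S_1 = Σ v_i α_i r_i = 9·3·2 + 10·8·3 + 2·9·9 + 6·1·6 + 6·2·4 = 540 ≡ 1.
  α_i^2 mod 11 = [9, 9, 4, 1, 4].
  S_2 = Σ v_i α_i^2 r_i = 9·9·2 + 10·9·3 + 2·4·9 + 6·1·6 + 6·4·4 = 636 ≡ 9.
  S = (5, 1, 9) ≠ 0, so r is not a codeword (an error is present).
Step 3: locate the error. For a single error e at position i, S_ℓ = v_i·e·α_i^ℓ, so α_err = S_1/S_0.
  S_0^{−1} = 5^{−1} = 9 (mod 11), so α_err = 1·9 = 9 ≡ 9 = α_3. Error position i = 3.
  Consistency check: S_2/S_1 = 9·1 = 9 ≡ 9 = α_err ✓ (single-error assumption holds).
Step 4: error magnitude e = S_0/v_3 = S_0·∏_{j≠3}(α_3 − α_j) = 5·6 = 30 ≡ 8 (mod 11).
Step 5: correct position 3: c_3 = r_3 − e = 9 − 8 ≡ 1 (mod 11). Hence c = [2, 3, 1, 6, 4].
  Check: interpolating c through the α_i gives m(x) = 8 + 9·x (degree < 2) with m(α_i) = c_i for every i, so c is indeed a codeword.


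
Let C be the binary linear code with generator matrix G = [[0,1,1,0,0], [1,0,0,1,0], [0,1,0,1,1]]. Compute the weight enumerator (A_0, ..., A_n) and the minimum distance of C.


Weight distribution: A_0 = 1, A_2 = 2, A_3 = 4, A_4 = 1. Minimum distance d = 2.

Enumerate all 2^3 = 8 messages m ∈ F_2^3.
For each, compute codeword c = mG in F_2^5, then tally its weight.
  m = 000 → c = 00000, weight = 0.
  m = 100 → c = 01100, weight = 2.
  m = 010 → c = 10010, weight = 2.
  m = 110 → c = 11110, weight = 4.
  m = 001 → c = 01011, weight = 3.
  m = 101 → c = 00111, weight = 3.
  m = 011 → c = 11001, weight = 3.
  m = 111 → c = 10101, weight = 3.
Tally weights:
  weight 0: 1 codewords.
  weight 2: 2 codewords.
  weight 3: 4 codewords.
  weight 4: 1 codewords.
Minimum distance d = smallest w > 0 with A_w > 0 = 2.
Sanity: Σ A_w = 8 = 2^3 = 8 ✓.


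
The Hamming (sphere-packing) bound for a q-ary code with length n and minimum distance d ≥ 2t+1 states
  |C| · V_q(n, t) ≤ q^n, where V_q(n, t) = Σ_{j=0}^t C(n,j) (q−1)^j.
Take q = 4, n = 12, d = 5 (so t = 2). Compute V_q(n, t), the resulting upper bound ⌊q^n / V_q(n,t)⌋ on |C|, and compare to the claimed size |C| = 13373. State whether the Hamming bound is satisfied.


V_q(n, t) = 631, q^n = 16777216, Hamming bound = 26588, |C| = 13373 ≤ bound (satisfied).

Step 1: Compute V_q(n, t) = Σ_{j=0}^2 C(n, j) (q−1)^j.
  j = 0: C(12,0)·(3)^0 = 1·1 = 1.
  j = 1: C(12,1)·(3)^1 = 12·3 = 36.
  j = 2: C(12,2)·(3)^2 = 66·9 = 594.
  V_q(n, t) = 1 + 36 + 594 = 631.
Step 2: q^n = 4^12 = 16777216.
Step 3: Hamming bound ⌊q^n / V_q(n,t)⌋ = ⌊16777216/631⌋ = 26588.
Step 4: Compare |C| = 13373 to 26588: satisfied.
The claimed |C| lies below the Hamming bound.


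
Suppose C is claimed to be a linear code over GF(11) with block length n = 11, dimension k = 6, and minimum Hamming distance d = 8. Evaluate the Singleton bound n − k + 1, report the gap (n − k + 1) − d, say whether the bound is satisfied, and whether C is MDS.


Singleton RHS = n − k + 1 = 6, slack = -2, bound violated (no such code; not MDS).

Singleton bound: d ≤ n − k + 1.
Here n = 11, k = 6, so n − k + 1 = 6.
Given d = 8, check d ≤ 6: NO.
Slack = (n − k + 1) − d = -2.
The slack is negative: d = 8 exceeds n − k + 1 = 6 by 2, so the Singleton bound is violated and no linear [11, 6, 8]_11 code can exist. In particular it is not MDS (MDS requires d = n − k + 1 exactly).
Description: the claimed parameters are [11, 6, 8]_11; such a code would be impossible (violates the Singleton bound).


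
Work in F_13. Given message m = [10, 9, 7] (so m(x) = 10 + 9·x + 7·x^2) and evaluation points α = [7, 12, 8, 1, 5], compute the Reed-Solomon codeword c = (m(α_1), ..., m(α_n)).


c = [0, 8, 10, 0, 9]

Message polynomial: m(x) = 10 + 9·x + 7·x^2 (mod 13).
For each evaluation point α_i, compute m(α_i) mod 13:
  α_1 = 7: Horner steps 7 → 6 → 0, so m(7) = 0.
  α_2 = 12: Horner steps 7 → 2 → 8, so m(12) = 8.
  α_3 = 8: Horner steps 7 → 0 → 10, so m(8) = 10.
  α_4 = 1: Horner steps 7 → 3 → 0, so m(1) = 0.
  α_5 = 5: Horner steps 7 → 5 → 9, so m(5) = 9.
Codeword c = [0, 8, 10, 0, 9] ∈ F_13^5.


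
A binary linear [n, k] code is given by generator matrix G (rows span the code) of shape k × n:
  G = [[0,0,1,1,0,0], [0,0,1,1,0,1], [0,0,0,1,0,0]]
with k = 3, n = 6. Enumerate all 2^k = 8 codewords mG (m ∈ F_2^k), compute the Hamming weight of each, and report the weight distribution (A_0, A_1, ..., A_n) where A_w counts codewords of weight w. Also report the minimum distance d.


Weight distribution: A_0 = 1, A_1 = 3, A_2 = 3, A_3 = 1. Minimum distance d = 1.

Enumerate all 2^3 = 8 messages m ∈ F_2^3.
For each, compute codeword c = mG in F_2^6, then tally its weight.
  m = 000 → c = 000000, weight = 0.
  m = 100 → c = 001100, weight = 2.
  m = 010 → c = 001101, weight = 3.
  m = 110 → c = 000001, weight = 1.
  m = 001 → c = 000100, weight = 1.
  m = 101 → c = 001000, weight = 1.
  m = 011 → c = 001001, weight = 2.
  m = 111 → c = 000101, weight = 2.
Tally weights:
  weight 0: 1 codewords.
  weight 1: 3 codewords.
  weight 2: 3 codewords.
  weight 3: 1 codewords.
Minimum distance d = smallest w > 0 with A_w > 0 = 1.
Sanity: Σ A_w = 8 = 2^3 = 8 ✓.


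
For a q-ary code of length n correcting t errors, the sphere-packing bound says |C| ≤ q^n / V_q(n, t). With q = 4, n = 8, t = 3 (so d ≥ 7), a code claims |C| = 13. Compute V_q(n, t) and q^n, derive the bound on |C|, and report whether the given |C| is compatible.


V_q(n, t) = 1789, q^n = 65536, Hamming bound = 36, |C| = 13 ≤ bound (satisfied).

Step 1: Compute V_q(n, t) = Σ_{j=0}^3 C(n, j) (q−1)^j.
  j = 0: C(8,0)·(3)^0 = 1·1 = 1.
  j = 1: C(8,1)·(3)^1 = 8·3 = 24.
  j = 2: C(8,2)·(3)^2 = 28·9 = 252.
  j = 3: C(8,3)·(3)^3 = 56·27 = 1512.
  V_q(n, t) = 1 + 24 + 252 + 1512 = 1789.
Step 2: q^n = 4^8 = 65536.
Step 3: Hamming bound ⌊q^n / V_q(n,t)⌋ = ⌊65536/1789⌋ = 36.
Step 4: Compare |C| = 13 to 36: satisfied.
The claimed |C| lies below the Hamming bound.


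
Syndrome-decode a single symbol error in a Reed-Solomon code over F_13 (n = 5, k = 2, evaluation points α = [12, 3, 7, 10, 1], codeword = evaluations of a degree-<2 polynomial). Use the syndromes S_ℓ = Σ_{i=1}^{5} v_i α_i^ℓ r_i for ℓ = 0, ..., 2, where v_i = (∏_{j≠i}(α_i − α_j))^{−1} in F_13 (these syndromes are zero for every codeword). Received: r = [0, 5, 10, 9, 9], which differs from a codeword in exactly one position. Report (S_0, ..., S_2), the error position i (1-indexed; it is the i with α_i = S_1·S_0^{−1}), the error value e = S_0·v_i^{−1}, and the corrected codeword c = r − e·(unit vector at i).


S = (8, 2, 7), error at position 4, error magnitude e = 5, c = [0, 5, 10, 4, 9].

Step 1: column multipliers v_i = (∏_{j≠i}(α_i − α_j))^{−1} mod 13.
  i = 1 (α = 12): (12−3)(12−7)(12−10)(12−1) = 9·5·2·11 = 990 ≡ 2, so v_1 = 2^{−1} = 7 (mod 13).
  i = 2 (α = 3): (3−12)(3−7)(3−10)(3−1) = (−9)·(−4)·(−7)·2 = −504 ≡ 3, so v_2 = 3^{−1} = 9 (mod 13).
  i = 3 (α = 7): (7−12)(7−3)(7−10)(7−1) = (−5)·4·(−3)·6 = 360 ≡ 9, so v_3 = 9^{−1} = 3 (mod 13).
  i = 4 (α = 10): (10−12)(10−3)(10−7)(10−1) = (−2)·7·3·9 = −378 ≡ 12, so v_4 = 12^{−1} = 12 (mod 13).
  i = 5 (α = 1): (1−12)(1−3)(1−7)(1−10) = (−11)·(−2)·(−6)·(−9) = 1188 ≡ 5, so v_5 = 5^{−1} = 8 (mod 13).
  v = [7, 9, 3, 12, 8].
Step 2: syndromes of r = [0, 5, 10, 9, 9] (all sums mod 13).
  S_0 = Σ v_i r_i = 7·0 + 9·5 + 3·10 + 12·9 + 8·9 = 255 ≡ 8.
  S_1 = Σ v_i α_i r_i = 7·12·0 + 9·3·5 + 3·7·10 + 12·10·9 + 8·1·9 = 1497 ≡ 2.
  α_i^2 mod 13 = [1, 9, 10, 9, 1].
  S_2 = Σ v_i α_i^2 r_i = 7·1·0 + 9·9·5 + 3·10·10 + 12·9·9 + 8·1·9 = 1749 ≡ 7.
  S = (8, 2, 7) ≠ 0, so r is not a codeword (an error is present).
Step 3: locate the error. For a single error e at position i, S_ℓ = v_i·e·α_i^ℓ, so α_err = S_1/S_0.
  S_0^{−1} = 8^{−1} = 5 (mod 13), so α_err = 2·5 = 10 ≡ 10 = α_4. Error position i = 4.
  Consistency check: S_2/S_1 = 7·7 = 49 ≡ 10 = α_err ✓ (single-error assumption holds).
Step 4: error magnitude e = S_0/v_4 = S_0·∏_{j≠4}(α_4 − α_j) = 8·12 = 96 ≡ 5 (mod 13).
Step 5: correct position 4: c_4 = r_4 − e = 9 − 5 ≡ 4 (mod 13). Hence c = [0, 5, 10, 4, 9].
  Check: interpolating c through the α_i gives m(x) = 11 + 11·x (degree < 2) with m(α_i) = c_i for every i, so c is indeed a codeword.


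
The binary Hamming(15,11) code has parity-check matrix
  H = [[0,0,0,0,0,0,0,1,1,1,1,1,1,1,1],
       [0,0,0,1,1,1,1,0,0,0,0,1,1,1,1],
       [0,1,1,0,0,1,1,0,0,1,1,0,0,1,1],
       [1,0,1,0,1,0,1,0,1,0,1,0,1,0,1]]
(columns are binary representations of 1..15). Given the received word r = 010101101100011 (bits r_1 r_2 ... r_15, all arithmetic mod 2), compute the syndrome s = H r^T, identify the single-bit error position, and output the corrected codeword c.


s = (0, 1, 0, 1)^T, error position = 5, corrected codeword c = 010111101100011

Compute s = H r^T mod 2 one row at a time:
  s_1 = 0 + 1 + 1 + 0 + 0 + 0 + 1 + 1 = 4 ≡ 0 (mod 2).
  s_2 = 1 + 0 + 1 + 1 + 0 + 0 + 1 + 1 = 5 ≡ 1 (mod 2).
  s_3 = 1 + 0 + 1 + 1 + 1 + 0 + 1 + 1 = 6 ≡ 0 (mod 2).
  s_4 = 0 + 0 + 0 + 1 + 1 + 0 + 0 + 1 = 3 ≡ 1 (mod 2).
s = (0, 1, 0, 1)^T — this equals column 5 of H (binary 0101), so error is at position 5.
Correct: flip bit 5 of r = 010101101100011 to get c = 010111101100011.
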